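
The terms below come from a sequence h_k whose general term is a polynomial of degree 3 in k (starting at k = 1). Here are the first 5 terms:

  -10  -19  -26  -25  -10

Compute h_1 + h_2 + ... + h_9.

510

1st diffs: -9, -7, 1, 15.
2nd diffs: 2, 8, 14.
3rd diffs: 6, 6 (constant).
So h_k = k^3 - 5k^2 - k - 5.
Continuing: 25, 86, 179, 310.
Summing k = 1..9 (9 terms) gives 510.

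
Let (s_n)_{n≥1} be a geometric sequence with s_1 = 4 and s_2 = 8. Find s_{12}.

8192

Common ratio r = 2.
s_n = 4·2^(n-1).
s_{12} = 4·2^11 = 8192.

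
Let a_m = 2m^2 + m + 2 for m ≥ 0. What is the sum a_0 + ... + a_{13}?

1757

Over m = 0..13: Σm = 91, Σm² = 819.
Total = (2)·819 + (1)·91 + (2)·14 = 1757.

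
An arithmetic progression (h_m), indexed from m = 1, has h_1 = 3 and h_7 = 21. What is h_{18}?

Common difference d = (21 - 3) / (7 - 1) = 3.
h_m = 3 + (m - 1)·3.
h_{18} = 3 + 17·3 = 54.

54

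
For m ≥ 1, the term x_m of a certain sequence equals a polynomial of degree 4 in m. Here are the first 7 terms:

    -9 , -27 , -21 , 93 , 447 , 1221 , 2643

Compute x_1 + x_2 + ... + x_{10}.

1st diffs: -18, 6, 114, 354, 774, 1422.
2nd diffs: 24, 108, 240, 420, 648.
3rd diffs: 84, 132, 180, 228.
4th diffs: 48, 48, 48 (constant).
Newton forward-difference form: x_m = -9 + (-18)·C(m-1,1) + 24·C(m-1,2) + 84·C(m-1,3) + 48·C(m-1,4).
Continuing: 4989, 8583, 13797.
Summing m = 1..10 (10 terms) gives 31716.

31716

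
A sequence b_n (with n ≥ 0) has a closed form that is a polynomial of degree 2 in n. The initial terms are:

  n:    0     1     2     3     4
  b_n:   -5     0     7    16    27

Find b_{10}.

1st diffs: 5, 7, 9, 11.
2nd diffs: 2, 2, 2 (constant).
Newton forward-difference form: b_n = -5 + 5·C(n,1) + 2·C(n,2).
At n = 10: n = 10, so b_{10} = -5 + 50 + 90 = 135.

135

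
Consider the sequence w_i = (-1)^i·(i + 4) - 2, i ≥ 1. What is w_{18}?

20

(-1)^18 = 1; i + 4 at i=18 is 22; so w_{18} = 20.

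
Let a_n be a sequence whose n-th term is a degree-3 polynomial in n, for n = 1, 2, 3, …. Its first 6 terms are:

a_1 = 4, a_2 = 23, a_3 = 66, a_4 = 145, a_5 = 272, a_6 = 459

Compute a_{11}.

2714

1st diffs: 19, 43, 79, 127, 187.
2nd diffs: 24, 36, 48, 60.
3rd diffs: 12, 12, 12 (constant).
So a_n = 2n^3 + 5n - 3.
Evaluating at n = 11 gives a_{11} = 2714.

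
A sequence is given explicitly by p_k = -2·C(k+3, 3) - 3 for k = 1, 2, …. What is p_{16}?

-1941

C(19, 3) = 969, so p_{16} = -1941.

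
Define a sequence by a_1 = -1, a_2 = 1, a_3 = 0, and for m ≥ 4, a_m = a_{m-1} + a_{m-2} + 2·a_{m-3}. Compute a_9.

0

Iterate the recurrence:
a_4 = -1;  a_5 = 1;  a_6 = 0;  a_7 = -1;  a_8 = 1;  a_9 = 0.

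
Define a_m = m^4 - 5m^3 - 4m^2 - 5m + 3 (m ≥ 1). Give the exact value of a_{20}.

118303

a_{20} = 1·20^4 - 5·20^3 - 4·20^2 - 5·20 + 3 = 118303.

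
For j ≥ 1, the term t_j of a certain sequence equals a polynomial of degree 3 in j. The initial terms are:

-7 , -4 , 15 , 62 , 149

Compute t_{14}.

4712

1st diffs: 3, 19, 47, 87.
2nd diffs: 16, 28, 40.
3rd diffs: 12, 12 (constant).
So t_j = 2j^3 - 4j^2 + j - 6.
Evaluating at j = 14 gives t_{14} = 4712.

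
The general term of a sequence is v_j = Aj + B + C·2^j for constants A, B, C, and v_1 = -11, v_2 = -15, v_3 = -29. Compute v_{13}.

-40889

The three given values yield: A + B + 2C = -11; 2A + B + 4C = -15; 3A + B + 8C = -29.
Subtracting the first from the second: A + 2C = -4.
Subtracting the second from the third: A + 4C = -14.
Solving: C = -5, A = 6, then B = -7.
Hence v_{13} = 6·13 + (-7) + (-5)·8192 = -40889.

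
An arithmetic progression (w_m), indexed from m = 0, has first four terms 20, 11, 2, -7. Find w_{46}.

-394

Common difference d = -9.
w_m = 20 + (m - 0)·(-9).
w_{46} = 20 + 46·(-9) = -394.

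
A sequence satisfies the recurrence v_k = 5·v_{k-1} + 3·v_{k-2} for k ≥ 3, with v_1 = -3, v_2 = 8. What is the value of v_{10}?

v_3 = 31  v_4 = 179  v_5 = 988  v_6 = 5477  v_7 = 30349  v_8 = 168176  v_9 = 931927  v_{10} = 5164163.

5164163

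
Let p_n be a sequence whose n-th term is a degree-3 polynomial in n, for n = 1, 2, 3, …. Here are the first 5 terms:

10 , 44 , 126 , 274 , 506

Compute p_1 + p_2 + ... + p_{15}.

50130

1st diffs: 34, 82, 148, 232.
2nd diffs: 48, 66, 84.
3rd diffs: 18, 18 (constant).
So p_n = 3n^3 + 6n^2 - 5n + 6.
Continuing: …, 840, 1294, 1886, 2634, …, p_{15} = 11406.
Summing n = 1..15 (15 terms) gives 50130.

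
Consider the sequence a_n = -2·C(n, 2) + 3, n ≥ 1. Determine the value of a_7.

-39

C(7, 2) = 21, so a_7 = -39.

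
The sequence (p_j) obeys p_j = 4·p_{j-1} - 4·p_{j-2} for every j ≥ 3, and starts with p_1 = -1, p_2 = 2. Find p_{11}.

19456

Applying the relation repeatedly:
p_3 = 12; p_4 = 40; p_5 = 112; p_6 = 288; p_7 = 704; p_8 = 1664; p_9 = 3840; p_{10} = 8704; p_{11} = 19456.
(Characteristic roots are 2 and 2.)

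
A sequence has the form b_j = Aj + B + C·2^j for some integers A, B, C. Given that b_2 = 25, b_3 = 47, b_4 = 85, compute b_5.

155

Write the equations: 2A + B + 4C = 25; 3A + B + 8C = 47; 4A + B + 16C = 85.
Subtracting the first from the second: A + 4C = 22.
Subtracting the second from the third: A + 8C = 38.
Solving: C = 4, A = 6, then B = -3.
Hence b_5 = 6·5 + (-3) + 4·32 = 155.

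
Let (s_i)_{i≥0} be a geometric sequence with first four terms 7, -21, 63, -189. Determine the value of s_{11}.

Common ratio r = -3.
s_i = 7·(-3)^(i-0).
s_{11} = 7·(-3)^11 = -1240029.

-1240029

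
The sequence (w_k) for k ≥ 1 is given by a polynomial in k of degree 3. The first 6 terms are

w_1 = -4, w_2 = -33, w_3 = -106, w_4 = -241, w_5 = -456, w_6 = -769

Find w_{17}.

1st diffs: -29, -73, -135, -215, -313.
2nd diffs: -44, -62, -80, -98.
3rd diffs: -18, -18, -18 (constant).
So w_k = -3k^3 - 4k^2 + 4k - 1.
Evaluating at k = 17 gives w_{17} = -15828.

-15828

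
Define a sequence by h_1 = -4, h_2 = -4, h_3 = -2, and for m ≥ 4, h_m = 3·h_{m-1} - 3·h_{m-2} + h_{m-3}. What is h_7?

Step forward from the initial values:
h_4 = 2  h_5 = 8  h_6 = 16  h_7 = 26.

26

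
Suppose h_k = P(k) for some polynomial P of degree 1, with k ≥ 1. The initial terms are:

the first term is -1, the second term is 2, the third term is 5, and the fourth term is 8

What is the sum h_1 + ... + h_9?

99

1st diffs: 3, 3, 3 (constant).
So h_k = 3k - 4.
Continuing: …, 11, 14, 17, 20, …, h_9 = 23.
Summing k = 1..9 (9 terms) gives 99.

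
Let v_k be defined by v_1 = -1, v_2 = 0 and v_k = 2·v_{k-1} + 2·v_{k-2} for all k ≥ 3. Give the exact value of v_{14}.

v_3 = -2, v_4 = -4, v_5 = -12, …, v_{11} = -4896, v_{12} = -13376, v_{13} = -36544, v_{14} = -99840.

-99840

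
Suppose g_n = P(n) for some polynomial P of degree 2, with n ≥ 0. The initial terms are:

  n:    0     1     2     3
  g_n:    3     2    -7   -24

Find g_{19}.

1st diffs: -1, -9, -17.
2nd diffs: -8, -8 (constant).
So g_n = -4n^2 + 3n + 3.
Evaluating at n = 19 gives g_{19} = -1384.

-1384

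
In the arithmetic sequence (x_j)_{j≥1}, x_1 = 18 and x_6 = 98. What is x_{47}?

754

Common difference d = (98 - 18) / (6 - 1) = 16.
x_j = 18 + (j - 1)·16.
x_{47} = 18 + 46·16 = 754.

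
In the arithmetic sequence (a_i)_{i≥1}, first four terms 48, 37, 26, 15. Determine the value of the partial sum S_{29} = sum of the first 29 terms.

-3074

Common difference d = -11.
a_i = 48 + (i - 1)·(-11).
a_{29} = -260; S = 29·(48 + (-260))/2 = -3074.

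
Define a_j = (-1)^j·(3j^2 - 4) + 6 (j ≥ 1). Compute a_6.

(-1)^6 = 1; 3j^2 - 4 at j=6 is 104; so a_6 = 110.

110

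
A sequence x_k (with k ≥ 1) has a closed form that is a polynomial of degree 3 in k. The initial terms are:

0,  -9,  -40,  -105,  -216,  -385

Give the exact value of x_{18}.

-11305

1st diffs: -9, -31, -65, -111, -169.
2nd diffs: -22, -34, -46, -58.
3rd diffs: -12, -12, -12 (constant).
Newton forward-difference form: x_k = (-9)·C(k-1,1) + (-22)·C(k-1,2) + (-12)·C(k-1,3).
At k = 18: k-1 = 17, so x_{18} = -153 - 2992 - 8160 = -11305.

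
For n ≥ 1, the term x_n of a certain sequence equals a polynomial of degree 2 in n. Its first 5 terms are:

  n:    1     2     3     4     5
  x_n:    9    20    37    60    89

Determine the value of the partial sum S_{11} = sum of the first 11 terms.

1st diffs: 11, 17, 23, 29.
2nd diffs: 6, 6, 6 (constant).
Newton forward-difference form: x_n = 9 + 11·C(n-1,1) + 6·C(n-1,2).
Continuing: …, 124, 165, 212, 265, …, x_{11} = 389.
Summing n = 1..11 (11 terms) gives 1694.

1694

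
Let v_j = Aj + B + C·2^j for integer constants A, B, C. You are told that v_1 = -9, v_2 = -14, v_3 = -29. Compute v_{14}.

Write the equations: A + B + 2C = -9; 2A + B + 4C = -14; 3A + B + 8C = -29.
Subtracting the first from the second: A + 2C = -5.
Subtracting the second from the third: A + 4C = -15.
Solving: C = -5, A = 5, then B = -4.
So v_j = 5·j + (-4) + (-5)·2^j; at j=14 this is -81854.

-81854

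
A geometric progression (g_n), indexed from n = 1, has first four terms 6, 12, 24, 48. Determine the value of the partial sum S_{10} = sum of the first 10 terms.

Common ratio r = 2.
g_n = 6·2^(n-1).
S = 6·(2^10 - 1)/(2 - 1) = 6·(1024 - 1)/(1) = 6138.

6138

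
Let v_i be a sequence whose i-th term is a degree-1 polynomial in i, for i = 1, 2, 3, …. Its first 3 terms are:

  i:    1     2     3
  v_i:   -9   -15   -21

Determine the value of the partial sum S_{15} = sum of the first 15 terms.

1st diffs: -6, -6 (constant).
So v_i = -6i - 3.
Continuing: …, -27, -33, -39, -45, …, v_{15} = -93.
Summing i = 1..15 (15 terms) gives -765.

-765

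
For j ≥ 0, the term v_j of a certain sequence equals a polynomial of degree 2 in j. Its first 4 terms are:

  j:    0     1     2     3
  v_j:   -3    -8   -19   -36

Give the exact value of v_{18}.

-1011

1st diffs: -5, -11, -17.
2nd diffs: -6, -6 (constant).
Newton forward-difference form: v_j = -3 + (-5)·C(j,1) + (-6)·C(j,2).
At j = 18: j = 18, so v_{18} = -3 - 90 - 918 = -1011.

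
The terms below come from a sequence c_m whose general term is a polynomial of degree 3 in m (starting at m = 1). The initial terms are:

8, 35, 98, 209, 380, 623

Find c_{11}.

3338

1st diffs: 27, 63, 111, 171, 243.
2nd diffs: 36, 48, 60, 72.
3rd diffs: 12, 12, 12 (constant).
Newton forward-difference form: c_m = 8 + 27·C(m-1,1) + 36·C(m-1,2) + 12·C(m-1,3).
At m = 11: m-1 = 10, so c_{11} = 8 + 270 + 1620 + 1440 = 3338.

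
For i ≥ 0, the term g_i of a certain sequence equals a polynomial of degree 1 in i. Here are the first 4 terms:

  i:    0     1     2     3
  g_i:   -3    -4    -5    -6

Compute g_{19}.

-22

1st diffs: -1, -1, -1 (constant).
So g_i = -i - 3.
Evaluating at i = 19 gives g_{19} = -22.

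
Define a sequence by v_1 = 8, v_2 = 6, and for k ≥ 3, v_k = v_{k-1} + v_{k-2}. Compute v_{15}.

v_3 = 14, v_4 = 20, v_5 = 34, …, v_{12} = 974, v_{13} = 1576, v_{14} = 2550, v_{15} = 4126.

4126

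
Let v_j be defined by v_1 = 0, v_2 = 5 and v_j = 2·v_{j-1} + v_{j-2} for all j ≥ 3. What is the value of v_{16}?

975125

Applying the relation repeatedly:
v_3 = 10, v_4 = 25, v_5 = 60, …, v_{13} = 69300, v_{14} = 167305, v_{15} = 403910, v_{16} = 975125.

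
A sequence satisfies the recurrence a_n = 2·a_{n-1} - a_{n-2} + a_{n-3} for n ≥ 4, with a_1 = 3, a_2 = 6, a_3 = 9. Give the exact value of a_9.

Iterate the recurrence:
a_4 = 15, a_5 = 27, a_6 = 48, a_7 = 84, a_8 = 147, a_9 = 258.

258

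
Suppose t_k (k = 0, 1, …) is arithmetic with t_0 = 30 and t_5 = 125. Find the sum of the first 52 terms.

26754

Common difference d = (125 - 30) / (5 - 0) = 19.
t_k = 30 + (k - 0)·19.
t_{51} = 999; S = 52·(30 + 999)/2 = 26754.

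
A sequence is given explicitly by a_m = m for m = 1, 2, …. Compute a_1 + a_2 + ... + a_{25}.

325

Over m = 1..25: Σm = 325.
Total = (1)·325 = 325.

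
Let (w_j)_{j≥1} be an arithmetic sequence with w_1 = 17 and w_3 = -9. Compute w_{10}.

Common difference d = (-9 - 17) / (3 - 1) = -13.
w_j = 17 + (j - 1)·(-13).
w_{10} = 17 + 9·(-13) = -100.

-100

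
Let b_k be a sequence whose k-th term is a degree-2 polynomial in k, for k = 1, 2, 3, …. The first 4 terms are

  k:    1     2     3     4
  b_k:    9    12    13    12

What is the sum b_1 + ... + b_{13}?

1st diffs: 3, 1, -1.
2nd diffs: -2, -2 (constant).
So b_k = -k^2 + 6k + 4.
Continuing: …, 9, 4, -3, -12, …, b_{13} = -87.
Summing k = 1..13 (13 terms) gives -221.

-221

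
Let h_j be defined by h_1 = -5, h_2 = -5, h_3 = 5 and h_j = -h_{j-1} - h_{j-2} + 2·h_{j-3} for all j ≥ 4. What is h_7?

Compute successive terms:
h_4 = -10;  h_5 = -5;  h_6 = 25;  h_7 = -40.

-40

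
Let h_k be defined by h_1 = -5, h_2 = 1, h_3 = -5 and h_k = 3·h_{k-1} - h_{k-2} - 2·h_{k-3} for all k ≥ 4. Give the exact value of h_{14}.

Iterate the recurrence:
h_4 = -6; h_5 = -15; h_6 = -29; …; h_{11} = -995; h_{12} = -2001; h_{13} = -4020; h_{14} = -8069.

-8069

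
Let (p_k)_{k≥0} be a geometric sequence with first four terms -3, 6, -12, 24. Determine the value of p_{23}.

25165824

Common ratio r = -2.
p_k = (-3)·(-2)^(k-0).
p_{23} = (-3)·(-2)^23 = 25165824.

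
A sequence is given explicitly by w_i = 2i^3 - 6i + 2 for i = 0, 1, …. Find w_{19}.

13606

w_{19} = 2·19^3 - 6·19 + 2 = 13606.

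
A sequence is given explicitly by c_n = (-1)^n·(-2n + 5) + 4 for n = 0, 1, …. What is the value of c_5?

9

(-1)^5 = -1; -2n + 5 at n=5 is -5; so c_5 = 9.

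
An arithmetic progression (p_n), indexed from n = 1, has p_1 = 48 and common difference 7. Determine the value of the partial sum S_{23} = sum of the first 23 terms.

2875

p_n = 48 + (n - 1)·7.
p_{23} = 202; S = 23·(48 + 202)/2 = 2875.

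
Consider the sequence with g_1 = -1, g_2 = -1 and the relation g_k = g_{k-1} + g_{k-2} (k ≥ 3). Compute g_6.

g_3 = -2; g_4 = -3; g_5 = -5; g_6 = -8.

-8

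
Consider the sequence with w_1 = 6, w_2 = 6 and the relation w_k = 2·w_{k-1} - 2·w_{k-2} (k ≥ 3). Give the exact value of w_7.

w_3 = 0; w_4 = -12; w_5 = -24; w_6 = -24; w_7 = 0.

0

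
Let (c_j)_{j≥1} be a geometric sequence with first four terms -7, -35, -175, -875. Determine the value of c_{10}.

-13671875

Common ratio r = 5.
c_j = (-7)·5^(j-1).
c_{10} = (-7)·5^9 = -13671875.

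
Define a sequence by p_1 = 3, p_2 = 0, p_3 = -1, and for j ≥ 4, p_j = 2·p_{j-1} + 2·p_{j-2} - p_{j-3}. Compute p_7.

-85

Iterate the recurrence:
p_4 = -5, p_5 = -12, p_6 = -33, p_7 = -85.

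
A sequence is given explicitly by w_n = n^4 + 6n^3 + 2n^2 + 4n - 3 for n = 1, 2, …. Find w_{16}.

w_{16} = 1·16^4 + 6·16^3 + 2·16^2 + 4·16 - 3 = 90685.

90685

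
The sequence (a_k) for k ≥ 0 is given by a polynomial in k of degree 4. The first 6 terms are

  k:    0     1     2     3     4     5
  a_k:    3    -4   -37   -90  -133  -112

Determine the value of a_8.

1st diffs: -7, -33, -53, -43, 21.
2nd diffs: -26, -20, 10, 64.
3rd diffs: 6, 30, 54.
4th diffs: 24, 24 (constant).
So a_k = k^4 - 5k^3 - 5k^2 + 2k + 3.
Evaluating at k = 8 gives a_8 = 1235.

1235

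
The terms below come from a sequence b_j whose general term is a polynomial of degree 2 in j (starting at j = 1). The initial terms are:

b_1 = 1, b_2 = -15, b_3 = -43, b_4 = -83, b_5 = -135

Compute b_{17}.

-1695

1st diffs: -16, -28, -40, -52.
2nd diffs: -12, -12, -12 (constant).
Newton forward-difference form: b_j = 1 + (-16)·C(j-1,1) + (-12)·C(j-1,2).
At j = 17: j-1 = 16, so b_{17} = 1 - 256 - 1440 = -1695.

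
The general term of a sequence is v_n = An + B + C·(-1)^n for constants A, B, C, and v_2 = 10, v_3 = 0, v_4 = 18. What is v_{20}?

82

The three given values yield: 2A + B + C = 10; 3A + B - C = 0; 4A + B + C = 18.
Subtracting the first from the second: A - 2C = -10.
Subtracting the second from the third: A + 2C = 18.
Solving: C = 7, A = 4, then B = -5.
So v_n = 4·n + (-5) + 7·(-1)^n; at n=20 this is 82.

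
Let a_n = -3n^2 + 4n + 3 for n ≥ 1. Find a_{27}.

-2076

a_{27} = -3·27^2 + 4·27 + 3 = -2076.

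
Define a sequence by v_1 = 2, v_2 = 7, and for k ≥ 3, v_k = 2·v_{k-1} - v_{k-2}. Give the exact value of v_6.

Iterate the recurrence:
v_3 = 12;  v_4 = 17;  v_5 = 22;  v_6 = 27.
(Characteristic roots are 1 and 1.)

27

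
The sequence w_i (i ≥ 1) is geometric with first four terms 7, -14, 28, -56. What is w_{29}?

Common ratio r = -2.
w_i = 7·(-2)^(i-1).
w_{29} = 7·(-2)^28 = 1879048192.

1879048192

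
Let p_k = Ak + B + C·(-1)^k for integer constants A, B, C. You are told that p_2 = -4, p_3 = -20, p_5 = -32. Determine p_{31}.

-188

The three given values yield: 2A + B + C = -4; 3A + B - C = -20; 5A + B - C = -32.
Subtracting the first from the second: A - 2C = -16.
Subtracting the second from the third: 2A = -12.
Solving: C = 5, A = -6, then B = 3.
Hence p_{31} = -6·31 + 3 + 5·(-1) = -188.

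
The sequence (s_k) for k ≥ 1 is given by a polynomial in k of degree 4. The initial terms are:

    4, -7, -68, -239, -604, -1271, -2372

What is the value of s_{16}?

-65471

1st diffs: -11, -61, -171, -365, -667, -1101.
2nd diffs: -50, -110, -194, -302, -434.
3rd diffs: -60, -84, -108, -132.
4th diffs: -24, -24, -24 (constant).
So s_k = -k^4 + 4k + 1.
Evaluating at k = 16 gives s_{16} = -65471.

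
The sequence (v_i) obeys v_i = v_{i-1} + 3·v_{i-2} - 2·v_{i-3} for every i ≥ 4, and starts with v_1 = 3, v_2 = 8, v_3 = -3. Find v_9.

-15

Applying the relation repeatedly:
v_4 = 15; v_5 = -10; v_6 = 41; v_7 = -19; v_8 = 124; v_9 = -15.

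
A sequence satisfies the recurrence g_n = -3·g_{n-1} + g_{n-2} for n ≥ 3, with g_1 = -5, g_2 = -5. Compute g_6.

-380

Compute successive terms:
g_3 = 10;  g_4 = -35;  g_5 = 115;  g_6 = -380.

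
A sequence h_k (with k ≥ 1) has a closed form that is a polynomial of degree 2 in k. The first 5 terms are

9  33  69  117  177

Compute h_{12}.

1st diffs: 24, 36, 48, 60.
2nd diffs: 12, 12, 12 (constant).
So h_k = 6k^2 + 6k - 3.
Evaluating at k = 12 gives h_{12} = 933.

933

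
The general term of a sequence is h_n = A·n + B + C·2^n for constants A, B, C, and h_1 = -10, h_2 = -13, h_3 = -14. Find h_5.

The three given values yield: A + B + 2C = -10; 2A + B + 4C = -13; 3A + B + 8C = -14.
Subtracting the first from the second: A + 2C = -3.
Subtracting the second from the third: A + 4C = -1.
Solving: C = 1, A = -5, then B = -7.
Therefore h_5 = -25 + (-7) + 1·32 = 0.

0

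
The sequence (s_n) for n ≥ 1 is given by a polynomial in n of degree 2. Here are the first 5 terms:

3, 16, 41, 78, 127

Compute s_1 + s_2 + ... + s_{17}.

1st diffs: 13, 25, 37, 49.
2nd diffs: 12, 12, 12 (constant).
Newton forward-difference form: s_n = 3 + 13·C(n-1,1) + 12·C(n-1,2).
Continuing: …, 188, 261, 346, 443, …, s_{17} = 1651.
Summing n = 1..17 (17 terms) gives 9979.

9979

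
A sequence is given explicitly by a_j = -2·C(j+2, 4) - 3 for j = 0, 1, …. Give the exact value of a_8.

-423

C(10, 4) = 210, so a_8 = -423.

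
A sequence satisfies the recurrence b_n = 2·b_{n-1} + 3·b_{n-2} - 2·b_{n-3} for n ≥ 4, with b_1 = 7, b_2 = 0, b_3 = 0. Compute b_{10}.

Step forward from the initial values:
b_4 = -14; b_5 = -28; b_6 = -98; b_7 = -252; b_8 = -742; b_9 = -2044; b_{10} = -5810.

-5810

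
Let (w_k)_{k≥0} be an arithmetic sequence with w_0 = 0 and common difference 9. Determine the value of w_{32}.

w_k = 0 + (k - 0)·9.
w_{32} = 0 + 32·9 = 288.

288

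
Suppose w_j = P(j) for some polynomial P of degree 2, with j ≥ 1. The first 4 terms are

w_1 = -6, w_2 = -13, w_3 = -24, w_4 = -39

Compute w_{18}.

-669

1st diffs: -7, -11, -15.
2nd diffs: -4, -4 (constant).
So w_j = -2j^2 - j - 3.
Evaluating at j = 18 gives w_{18} = -669.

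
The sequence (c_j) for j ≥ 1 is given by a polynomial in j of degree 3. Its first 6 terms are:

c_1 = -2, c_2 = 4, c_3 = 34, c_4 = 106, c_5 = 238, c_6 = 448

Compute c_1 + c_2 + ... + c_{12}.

14562

1st diffs: 6, 30, 72, 132, 210.
2nd diffs: 24, 42, 60, 78.
3rd diffs: 18, 18, 18 (constant).
So c_j = 3j^3 - 6j^2 + 3j - 2.
Continuing: …, 754, 1174, 1726, 2428, …, c_{12} = 4354.
Summing j = 1..12 (12 terms) gives 14562.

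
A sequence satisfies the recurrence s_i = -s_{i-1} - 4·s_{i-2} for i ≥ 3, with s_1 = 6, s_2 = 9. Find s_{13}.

-21657

s_3 = -33;  s_4 = -3;  s_5 = 135;  …;  s_{10} = -4395;  s_{11} = 1359;  s_{12} = 16221;  s_{13} = -21657.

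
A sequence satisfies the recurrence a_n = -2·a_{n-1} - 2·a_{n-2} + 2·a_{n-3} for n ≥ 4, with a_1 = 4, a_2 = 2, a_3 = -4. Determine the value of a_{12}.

Iterate the recurrence:
a_4 = 12;  a_5 = -12;  a_6 = -8;  a_7 = 64;  a_8 = -136;  a_9 = 128;  a_{10} = 144;  a_{11} = -816;  a_{12} = 1600.

1600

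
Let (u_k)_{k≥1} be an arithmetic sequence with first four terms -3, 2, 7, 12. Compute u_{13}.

Common difference d = 5.
u_k = -3 + (k - 1)·5.
u_{13} = -3 + 12·5 = 57.

57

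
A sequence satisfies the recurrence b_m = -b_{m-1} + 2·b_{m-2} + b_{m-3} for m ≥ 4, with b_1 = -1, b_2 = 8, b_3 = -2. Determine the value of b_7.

-54

b_4 = 17;  b_5 = -13;  b_6 = 45;  b_7 = -54.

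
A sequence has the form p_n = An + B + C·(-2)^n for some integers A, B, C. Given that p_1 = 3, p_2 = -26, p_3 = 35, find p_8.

Plug in n = 1, 2, 3: A + B - 2C = 3; 2A + B + 4C = -26; 3A + B - 8C = 35.
Subtracting the first from the second: A + 6C = -29.
Subtracting the second from the third: A - 12C = 61.
Solving: C = -5, A = 1, then B = -8.
So p_n = 1·n + (-8) + (-5)·(-2)^n; at n=8 this is -1280.

-1280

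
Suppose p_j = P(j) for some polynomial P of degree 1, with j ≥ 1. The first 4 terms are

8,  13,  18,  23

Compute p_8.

1st diffs: 5, 5, 5 (constant).
So p_j = 5j + 3.
Evaluating at j = 8 gives p_8 = 43.

43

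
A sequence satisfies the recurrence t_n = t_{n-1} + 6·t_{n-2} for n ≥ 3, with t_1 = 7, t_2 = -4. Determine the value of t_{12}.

344054

Applying the relation repeatedly:
t_3 = 38;  t_4 = 14;  t_5 = 242;  t_6 = 326;  t_7 = 1778;  t_8 = 3734;  t_9 = 14402;  t_{10} = 36806;  t_{11} = 123218;  t_{12} = 344054.
(Characteristic roots are 3 and -2.)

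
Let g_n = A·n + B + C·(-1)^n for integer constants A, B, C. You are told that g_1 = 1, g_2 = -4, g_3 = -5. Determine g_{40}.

Plug in n = 1, 2, 3: A + B - C = 1; 2A + B + C = -4; 3A + B - C = -5.
Subtracting the first from the second: A + 2C = -5.
Subtracting the second from the third: A - 2C = -1.
Solving: C = -1, A = -3, then B = 3.
Hence g_{40} = -3·40 + 3 + (-1)·1 = -118.

-118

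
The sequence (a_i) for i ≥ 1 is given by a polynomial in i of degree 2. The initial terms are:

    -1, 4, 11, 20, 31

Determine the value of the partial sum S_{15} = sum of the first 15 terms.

1420

1st diffs: 5, 7, 9, 11.
2nd diffs: 2, 2, 2 (constant).
Newton forward-difference form: a_i = -1 + 5·C(i-1,1) + 2·C(i-1,2).
Continuing: …, 44, 59, 76, 95, …, a_{15} = 251.
Summing i = 1..15 (15 terms) gives 1420.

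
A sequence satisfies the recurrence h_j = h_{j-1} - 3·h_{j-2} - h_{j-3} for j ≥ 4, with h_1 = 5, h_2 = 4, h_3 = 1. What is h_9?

-291

h_4 = -16;  h_5 = -23;  h_6 = 24;  h_7 = 109;  h_8 = 60;  h_9 = -291.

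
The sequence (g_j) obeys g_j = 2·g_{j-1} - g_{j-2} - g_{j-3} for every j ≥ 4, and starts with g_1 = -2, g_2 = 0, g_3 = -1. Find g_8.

6

Step forward from the initial values:
g_4 = 0;  g_5 = 1;  g_6 = 3;  g_7 = 5;  g_8 = 6.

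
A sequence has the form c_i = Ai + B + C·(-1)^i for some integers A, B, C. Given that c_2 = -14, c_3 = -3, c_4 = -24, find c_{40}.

-204

Plug in i = 2, 3, 4: 2A + B + C = -14; 3A + B - C = -3; 4A + B + C = -24.
Subtracting the first from the second: A - 2C = 11.
Subtracting the second from the third: A + 2C = -21.
Solving: C = -8, A = -5, then B = 4.
Therefore c_{40} = -200 + 4 + (-8)·1 = -204.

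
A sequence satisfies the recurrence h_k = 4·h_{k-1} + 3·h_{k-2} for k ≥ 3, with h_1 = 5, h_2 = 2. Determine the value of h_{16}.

10015180442

Applying the relation repeatedly:
h_3 = 23  h_4 = 98  h_5 = 461  …  h_{13} = 99882845  h_{14} = 464030858  h_{15} = 2155771967  h_{16} = 10015180442.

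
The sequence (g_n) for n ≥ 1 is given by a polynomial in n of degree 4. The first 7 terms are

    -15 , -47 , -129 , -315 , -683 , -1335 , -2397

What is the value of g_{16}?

1st diffs: -32, -82, -186, -368, -652, -1062.
2nd diffs: -50, -104, -182, -284, -410.
3rd diffs: -54, -78, -102, -126.
4th diffs: -24, -24, -24 (constant).
So g_n = -n^4 + n^3 - 6n^2 - 6n - 3.
Evaluating at n = 16 gives g_{16} = -63075.

-63075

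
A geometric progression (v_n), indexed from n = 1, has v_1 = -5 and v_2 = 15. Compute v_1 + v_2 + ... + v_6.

Common ratio r = -3.
v_n = (-5)·(-3)^(n-1).
S = (-5)·((-3)^6 - 1)/(-3 - 1) = (-5)·(729 - 1)/(-4) = 910.

910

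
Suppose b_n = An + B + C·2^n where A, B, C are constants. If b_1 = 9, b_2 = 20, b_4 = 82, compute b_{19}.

2621457

Plug in n = 1, 2, 4: A + B + 2C = 9; 2A + B + 4C = 20; 4A + B + 16C = 82.
Subtracting the first from the second: A + 2C = 11.
Subtracting the second from the third: 2A + 12C = 62.
Solving: C = 5, A = 1, then B = -2.
Hence b_{19} = 1·19 + (-2) + 5·524288 = 2621457.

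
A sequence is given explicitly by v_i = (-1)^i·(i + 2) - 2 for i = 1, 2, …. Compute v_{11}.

(-1)^11 = -1; i + 2 at i=11 is 13; so v_{11} = -15.

-15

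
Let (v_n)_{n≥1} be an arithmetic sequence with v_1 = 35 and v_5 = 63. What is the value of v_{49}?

Common difference d = (63 - 35) / (5 - 1) = 7.
v_n = 35 + (n - 1)·7.
v_{49} = 35 + 48·7 = 371.

371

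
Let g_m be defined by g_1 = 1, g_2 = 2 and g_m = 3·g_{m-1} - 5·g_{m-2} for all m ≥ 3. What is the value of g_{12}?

Step forward from the initial values:
g_3 = 1;  g_4 = -7;  g_5 = -26;  g_6 = -43;  g_7 = 1;  g_8 = 218;  g_9 = 649;  g_{10} = 857;  g_{11} = -674;  g_{12} = -6307.

-6307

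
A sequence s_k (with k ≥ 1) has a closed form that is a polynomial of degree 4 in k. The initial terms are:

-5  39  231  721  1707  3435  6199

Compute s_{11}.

1st diffs: 44, 192, 490, 986, 1728, 2764.
2nd diffs: 148, 298, 496, 742, 1036.
3rd diffs: 150, 198, 246, 294.
4th diffs: 48, 48, 48 (constant).
So s_k = 2k^4 + 5k^3 - 6k^2 - 3k - 3.
Evaluating at k = 11 gives s_{11} = 35175.

35175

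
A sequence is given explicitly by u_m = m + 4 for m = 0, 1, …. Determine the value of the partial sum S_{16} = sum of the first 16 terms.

Over m = 0..15: Σm = 120.
Total = (1)·120 + (4)·16 = 184.

184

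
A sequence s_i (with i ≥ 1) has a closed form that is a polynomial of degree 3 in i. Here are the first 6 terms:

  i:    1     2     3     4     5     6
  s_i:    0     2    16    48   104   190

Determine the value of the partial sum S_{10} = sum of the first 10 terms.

2790

1st diffs: 2, 14, 32, 56, 86.
2nd diffs: 12, 18, 24, 30.
3rd diffs: 6, 6, 6 (constant).
So s_i = i^3 - 5i + 4.
Continuing: 312, 476, 688, 954.
Summing i = 1..10 (10 terms) gives 2790.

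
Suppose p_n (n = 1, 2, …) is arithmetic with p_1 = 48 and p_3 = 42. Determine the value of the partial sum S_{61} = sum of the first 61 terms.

-2562

Common difference d = (42 - 48) / (3 - 1) = -3.
p_n = 48 + (n - 1)·(-3).
p_{61} = -132; S = 61·(48 + (-132))/2 = -2562.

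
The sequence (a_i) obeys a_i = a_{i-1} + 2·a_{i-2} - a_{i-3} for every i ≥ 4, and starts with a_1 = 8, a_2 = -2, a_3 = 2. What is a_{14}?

-2108

Applying the relation repeatedly:
a_4 = -10, a_5 = -4, a_6 = -26, …, a_{11} = -330, a_{12} = -664, a_{13} = -1110, a_{14} = -2108.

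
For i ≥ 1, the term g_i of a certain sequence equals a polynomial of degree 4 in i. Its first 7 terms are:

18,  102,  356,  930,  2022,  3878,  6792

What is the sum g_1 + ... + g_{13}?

224432

1st diffs: 84, 254, 574, 1092, 1856, 2914.
2nd diffs: 170, 320, 518, 764, 1058.
3rd diffs: 150, 198, 246, 294.
4th diffs: 48, 48, 48 (constant).
Newton forward-difference form: g_i = 18 + 84·C(i-1,1) + 170·C(i-1,2) + 150·C(i-1,3) + 48·C(i-1,4).
Continuing: …, 11106, 17210, 25542, 36588, …, g_{13} = 69006.
Summing i = 1..13 (13 terms) gives 224432.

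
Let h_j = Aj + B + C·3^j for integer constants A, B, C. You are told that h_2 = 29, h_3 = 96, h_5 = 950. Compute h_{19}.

Write the equations: 2A + B + 9C = 29; 3A + B + 27C = 96; 5A + B + 243C = 950.
Subtracting the first from the second: A + 18C = 67.
Subtracting the second from the third: 2A + 216C = 854.
Solving: C = 4, A = -5, then B = 3.
Therefore h_{19} = -95 + 3 + 4·1162261467 = 4649045776.

4649045776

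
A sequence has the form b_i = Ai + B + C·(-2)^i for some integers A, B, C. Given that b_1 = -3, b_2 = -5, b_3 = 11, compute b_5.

The three given values yield: A + B - 2C = -3; 2A + B + 4C = -5; 3A + B - 8C = 11.
Subtracting the first from the second: A + 6C = -2.
Subtracting the second from the third: A - 12C = 16.
Solving: C = -1, A = 4, then B = -9.
So b_i = 4·i + (-9) + (-1)·(-2)^i; at i=5 this is 43.

43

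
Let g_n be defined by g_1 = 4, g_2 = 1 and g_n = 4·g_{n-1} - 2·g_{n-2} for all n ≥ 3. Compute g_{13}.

-1191424

g_3 = -4;  g_4 = -18;  g_5 = -64;  …;  g_{10} = -29936;  g_{11} = -102208;  g_{12} = -348960;  g_{13} = -1191424.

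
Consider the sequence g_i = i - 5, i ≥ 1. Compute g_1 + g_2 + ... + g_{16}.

56

Over i = 1..16: Σi = 136.
Total = (1)·136 + (-5)·16 = 56.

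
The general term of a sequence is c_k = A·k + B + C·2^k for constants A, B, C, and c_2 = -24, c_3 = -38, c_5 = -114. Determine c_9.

Write the equations: 2A + B + 4C = -24; 3A + B + 8C = -38; 5A + B + 32C = -114.
Subtracting the first from the second: A + 4C = -14.
Subtracting the second from the third: 2A + 24C = -76.
Solving: C = -3, A = -2, then B = -8.
Hence c_9 = -2·9 + (-8) + (-3)·512 = -1562.

-1562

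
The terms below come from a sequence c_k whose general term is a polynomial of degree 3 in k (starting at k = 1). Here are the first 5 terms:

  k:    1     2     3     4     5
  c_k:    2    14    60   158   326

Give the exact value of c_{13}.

1st diffs: 12, 46, 98, 168.
2nd diffs: 34, 52, 70.
3rd diffs: 18, 18 (constant).
Newton forward-difference form: c_k = 2 + 12·C(k-1,1) + 34·C(k-1,2) + 18·C(k-1,3).
At k = 13: k-1 = 12, so c_{13} = 2 + 144 + 2244 + 3960 = 6350.

6350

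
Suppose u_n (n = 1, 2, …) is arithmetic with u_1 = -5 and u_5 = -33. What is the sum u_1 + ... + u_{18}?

Common difference d = (-33 - (-5)) / (5 - 1) = -7.
u_n = -5 + (n - 1)·(-7).
u_{18} = -124; S = 18·(-5 + (-124))/2 = -1161.

-1161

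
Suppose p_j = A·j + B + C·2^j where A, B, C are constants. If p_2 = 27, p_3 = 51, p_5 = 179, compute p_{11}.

10283

At j = 2, 3, 5: 2A + B + 4C = 27; 3A + B + 8C = 51; 5A + B + 32C = 179.
Subtracting the first from the second: A + 4C = 24.
Subtracting the second from the third: 2A + 24C = 128.
Solving: C = 5, A = 4, then B = -1.
So p_j = 4·j + (-1) + 5·2^j; at j=11 this is 10283.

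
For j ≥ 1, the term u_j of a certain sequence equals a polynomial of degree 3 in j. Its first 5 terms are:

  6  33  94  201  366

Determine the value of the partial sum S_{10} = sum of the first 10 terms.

7875

1st diffs: 27, 61, 107, 165.
2nd diffs: 34, 46, 58.
3rd diffs: 12, 12 (constant).
Newton forward-difference form: u_j = 6 + 27·C(j-1,1) + 34·C(j-1,2) + 12·C(j-1,3).
Continuing: …, 601, 918, 1329, 1846, …, u_{10} = 2481.
Summing j = 1..10 (10 terms) gives 7875.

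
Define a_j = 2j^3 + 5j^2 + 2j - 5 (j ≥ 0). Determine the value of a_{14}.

6491

a_{14} = 2·14^3 + 5·14^2 + 2·14 - 5 = 6491.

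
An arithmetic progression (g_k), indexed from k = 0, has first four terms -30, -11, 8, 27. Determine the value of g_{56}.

1034

Common difference d = 19.
g_k = -30 + (k - 0)·19.
g_{56} = -30 + 56·19 = 1034.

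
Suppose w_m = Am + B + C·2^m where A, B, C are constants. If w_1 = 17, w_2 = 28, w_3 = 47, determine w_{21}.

At m = 1, 2, 3: A + B + 2C = 17; 2A + B + 4C = 28; 3A + B + 8C = 47.
Subtracting the first from the second: A + 2C = 11.
Subtracting the second from the third: A + 4C = 19.
Solving: C = 4, A = 3, then B = 6.
Therefore w_{21} = 63 + 6 + 4·2097152 = 8388677.

8388677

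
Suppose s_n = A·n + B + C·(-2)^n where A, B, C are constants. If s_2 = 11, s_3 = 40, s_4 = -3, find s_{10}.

-1989

The three given values yield: 2A + B + 4C = 11; 3A + B - 8C = 40; 4A + B + 16C = -3.
Subtracting the first from the second: A - 12C = 29.
Subtracting the second from the third: A + 24C = -43.
Solving: C = -2, A = 5, then B = 9.
So s_n = 5·n + 9 + (-2)·(-2)^n; at n=10 this is -1989.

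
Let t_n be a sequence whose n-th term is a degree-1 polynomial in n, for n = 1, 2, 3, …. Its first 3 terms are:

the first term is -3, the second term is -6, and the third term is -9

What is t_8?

-24

1st diffs: -3, -3 (constant).
So t_n = -3n.
Evaluating at n = 8 gives t_8 = -24.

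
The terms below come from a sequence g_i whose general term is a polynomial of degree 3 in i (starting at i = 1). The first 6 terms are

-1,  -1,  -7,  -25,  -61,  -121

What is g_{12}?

-1321

1st diffs: 0, -6, -18, -36, -60.
2nd diffs: -6, -12, -18, -24.
3rd diffs: -6, -6, -6 (constant).
Newton forward-difference form: g_i = -1 + (-6)·C(i-1,2) + (-6)·C(i-1,3).
At i = 12: i-1 = 11, so g_{12} = -1 - 330 - 990 = -1321.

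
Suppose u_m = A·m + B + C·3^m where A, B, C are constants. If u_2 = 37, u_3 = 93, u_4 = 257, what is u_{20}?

At m = 2, 3, 4: 2A + B + 9C = 37; 3A + B + 27C = 93; 4A + B + 81C = 257.
Subtracting the first from the second: A + 18C = 56.
Subtracting the second from the third: A + 54C = 164.
Solving: C = 3, A = 2, then B = 6.
So u_m = 2·m + 6 + 3·3^m; at m=20 this is 10460353249.

10460353249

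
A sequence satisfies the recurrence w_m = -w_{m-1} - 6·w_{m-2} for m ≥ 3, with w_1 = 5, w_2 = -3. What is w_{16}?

w_3 = -27; w_4 = 45; w_5 = 117; …; w_{13} = -188235; w_{14} = -237123; w_{15} = 1366533; w_{16} = 56205.

56205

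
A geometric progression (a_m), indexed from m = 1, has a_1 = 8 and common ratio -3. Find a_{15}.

38263752

a_m = 8·(-3)^(m-1).
a_{15} = 8·(-3)^14 = 38263752.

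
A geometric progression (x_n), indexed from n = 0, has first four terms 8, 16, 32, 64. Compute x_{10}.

Common ratio r = 2.
x_n = 8·2^(n-0).
x_{10} = 8·2^10 = 8192.

8192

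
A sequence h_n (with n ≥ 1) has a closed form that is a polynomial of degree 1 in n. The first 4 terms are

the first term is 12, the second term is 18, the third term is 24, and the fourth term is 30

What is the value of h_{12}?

78

1st diffs: 6, 6, 6 (constant).
So h_n = 6n + 6.
Evaluating at n = 12 gives h_{12} = 78.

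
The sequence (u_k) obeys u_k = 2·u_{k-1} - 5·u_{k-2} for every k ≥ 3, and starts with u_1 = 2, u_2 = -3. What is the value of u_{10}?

-603

u_3 = -16  u_4 = -17  u_5 = 46  u_6 = 177  u_7 = 124  u_8 = -637  u_9 = -1894  u_{10} = -603.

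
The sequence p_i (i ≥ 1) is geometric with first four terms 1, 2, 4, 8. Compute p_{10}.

Common ratio r = 2.
p_i = 1·2^(i-1).
p_{10} = 1·2^9 = 512.

512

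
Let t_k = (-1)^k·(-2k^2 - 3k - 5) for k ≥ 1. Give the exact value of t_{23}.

1132

(-1)^23 = -1; -2k^2 - 3k - 5 at k=23 is -1132; so t_{23} = 1132.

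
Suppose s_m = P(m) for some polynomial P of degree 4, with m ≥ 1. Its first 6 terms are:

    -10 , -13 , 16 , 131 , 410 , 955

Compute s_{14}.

1st diffs: -3, 29, 115, 279, 545.
2nd diffs: 32, 86, 164, 266.
3rd diffs: 54, 78, 102.
4th diffs: 24, 24 (constant).
So s_m = m^4 - m^3 - 3m^2 - 2m - 5.
Evaluating at m = 14 gives s_{14} = 35051.

35051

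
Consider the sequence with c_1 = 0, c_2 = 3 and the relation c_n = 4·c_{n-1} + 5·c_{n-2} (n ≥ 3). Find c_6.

Applying the relation repeatedly:
c_3 = 12; c_4 = 63; c_5 = 312; c_6 = 1563.
(Characteristic roots are 5 and -1.)

1563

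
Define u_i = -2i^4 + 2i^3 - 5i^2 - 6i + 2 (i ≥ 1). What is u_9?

-12121

u_9 = -2·9^4 + 2·9^3 - 5·9^2 - 6·9 + 2 = -12121.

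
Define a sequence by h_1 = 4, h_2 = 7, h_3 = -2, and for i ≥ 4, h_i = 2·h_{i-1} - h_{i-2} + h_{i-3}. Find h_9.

-41

Applying the relation repeatedly:
h_4 = -7;  h_5 = -5;  h_6 = -5;  h_7 = -12;  h_8 = -24;  h_9 = -41.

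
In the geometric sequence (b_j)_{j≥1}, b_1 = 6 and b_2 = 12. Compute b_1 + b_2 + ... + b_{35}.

Common ratio r = 2.
b_j = 6·2^(j-1).
S = 6·(2^35 - 1)/(2 - 1) = 6·(34359738368 - 1)/(1) = 206158430202.

206158430202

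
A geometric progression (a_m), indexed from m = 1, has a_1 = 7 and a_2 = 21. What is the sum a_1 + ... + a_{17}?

451990567

Common ratio r = 3.
a_m = 7·3^(m-1).
S = 7·(3^17 - 1)/(3 - 1) = 7·(129140163 - 1)/(2) = 451990567.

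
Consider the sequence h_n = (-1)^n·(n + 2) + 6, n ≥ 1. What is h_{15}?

(-1)^15 = -1; n + 2 at n=15 is 17; so h_{15} = -11.

-11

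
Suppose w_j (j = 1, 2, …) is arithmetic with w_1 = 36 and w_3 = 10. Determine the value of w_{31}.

Common difference d = (10 - 36) / (3 - 1) = -13.
w_j = 36 + (j - 1)·(-13).
w_{31} = 36 + 30·(-13) = -354.

-354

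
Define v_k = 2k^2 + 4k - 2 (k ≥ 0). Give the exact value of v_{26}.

1454

v_{26} = 2·26^2 + 4·26 - 2 = 1454.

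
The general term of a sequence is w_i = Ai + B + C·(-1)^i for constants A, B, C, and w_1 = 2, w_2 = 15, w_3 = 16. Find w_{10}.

Plug in i = 1, 2, 3: A + B - C = 2; 2A + B + C = 15; 3A + B - C = 16.
Subtracting the first from the second: A + 2C = 13.
Subtracting the second from the third: A - 2C = 1.
Solving: C = 3, A = 7, then B = -2.
So w_i = 7·i + (-2) + 3·(-1)^i; at i=10 this is 71.

71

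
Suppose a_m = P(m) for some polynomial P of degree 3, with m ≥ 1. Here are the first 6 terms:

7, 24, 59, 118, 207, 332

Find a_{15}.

1st diffs: 17, 35, 59, 89, 125.
2nd diffs: 18, 24, 30, 36.
3rd diffs: 6, 6, 6 (constant).
So a_m = m^3 + 3m^2 + m + 2.
Evaluating at m = 15 gives a_{15} = 4067.

4067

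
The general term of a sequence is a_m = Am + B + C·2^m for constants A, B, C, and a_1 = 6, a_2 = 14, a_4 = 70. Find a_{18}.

The three given values yield: A + B + 2C = 6; 2A + B + 4C = 14; 4A + B + 16C = 70.
Subtracting the first from the second: A + 2C = 8.
Subtracting the second from the third: 2A + 12C = 56.
Solving: C = 5, A = -2, then B = -2.
So a_m = -2·m + (-2) + 5·2^m; at m=18 this is 1310682.

1310682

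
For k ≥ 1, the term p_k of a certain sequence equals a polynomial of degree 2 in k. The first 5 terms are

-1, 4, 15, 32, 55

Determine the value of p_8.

160

1st diffs: 5, 11, 17, 23.
2nd diffs: 6, 6, 6 (constant).
So p_k = 3k^2 - 4k.
Evaluating at k = 8 gives p_8 = 160.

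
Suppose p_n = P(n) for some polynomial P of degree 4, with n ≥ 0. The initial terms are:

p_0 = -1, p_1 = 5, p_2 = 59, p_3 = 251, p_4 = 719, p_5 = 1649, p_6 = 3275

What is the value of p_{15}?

1st diffs: 6, 54, 192, 468, 930, 1626.
2nd diffs: 48, 138, 276, 462, 696.
3rd diffs: 90, 138, 186, 234.
4th diffs: 48, 48, 48 (constant).
So p_n = 2n^4 + 3n^3 + n^2 - 1.
Evaluating at n = 15 gives p_{15} = 111599.

111599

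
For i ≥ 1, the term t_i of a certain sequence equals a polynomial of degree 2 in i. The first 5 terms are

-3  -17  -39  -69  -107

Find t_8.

-269

1st diffs: -14, -22, -30, -38.
2nd diffs: -8, -8, -8 (constant).
So t_i = -4i^2 - 2i + 3.
Evaluating at i = 8 gives t_8 = -269.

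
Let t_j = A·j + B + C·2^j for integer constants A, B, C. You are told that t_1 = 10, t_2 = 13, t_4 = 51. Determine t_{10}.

4053

The three given values yield: A + B + 2C = 10; 2A + B + 4C = 13; 4A + B + 16C = 51.
Subtracting the first from the second: A + 2C = 3.
Subtracting the second from the third: 2A + 12C = 38.
Solving: C = 4, A = -5, then B = 7.
Therefore t_{10} = -50 + 7 + 4·1024 = 4053.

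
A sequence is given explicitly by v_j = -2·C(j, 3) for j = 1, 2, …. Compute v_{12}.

-440

C(12, 3) = 220, so v_{12} = -440.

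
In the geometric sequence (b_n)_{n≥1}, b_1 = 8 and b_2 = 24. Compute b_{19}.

3099363912

Common ratio r = 3.
b_n = 8·3^(n-1).
b_{19} = 8·3^18 = 3099363912.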